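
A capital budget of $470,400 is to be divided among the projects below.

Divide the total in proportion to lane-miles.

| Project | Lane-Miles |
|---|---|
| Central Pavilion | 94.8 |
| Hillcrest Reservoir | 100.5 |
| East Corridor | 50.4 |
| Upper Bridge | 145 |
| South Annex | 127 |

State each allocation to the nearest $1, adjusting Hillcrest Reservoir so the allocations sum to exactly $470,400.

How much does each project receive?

Sum of lane-miles: 517.7.
Pro-rata amounts: Central Pavilion 94.8/517.7 × $470,400 = 86,138.54; Hillcrest Reservoir 100.5/517.7 × $470,400 = 91,317.75; East Corridor 50.4/517.7 × $470,400 = 45,795.17; Upper Bridge 145/517.7 × $470,400 = 131,751.98; South Annex 127/517.7 × $470,400 = 115,396.56.
After rounding ($1): Central Pavilion $86,139; Hillcrest Reservoir $91,318; East Corridor $45,795; Upper Bridge $131,752; South Annex $115,397. Sum = $470,401.
Difference $470,400 − $470,401 = −$1 applied to Hillcrest Reservoir: Hillcrest Reservoir becomes $91,317.

Central Pavilion: $86,139 · Hillcrest Reservoir: $91,317 · East Corridor: $45,795 · Upper Bridge: $131,752 · South Annex: $115,397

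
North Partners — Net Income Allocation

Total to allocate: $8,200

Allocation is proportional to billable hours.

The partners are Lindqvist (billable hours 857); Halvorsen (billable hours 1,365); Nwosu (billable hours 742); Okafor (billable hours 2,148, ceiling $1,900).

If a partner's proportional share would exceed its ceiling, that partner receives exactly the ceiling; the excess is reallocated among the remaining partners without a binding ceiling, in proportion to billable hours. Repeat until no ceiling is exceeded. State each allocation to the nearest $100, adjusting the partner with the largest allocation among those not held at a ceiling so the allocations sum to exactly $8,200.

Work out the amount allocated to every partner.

Combined billable hours = 5,112.
Unconstrained shares: Lindqvist 1,374.69; Halvorsen 2,189.55; Nwosu 1,190.22; Okafor 3,445.54.
Cap binds for Okafor ($1,900); residual $6,300 reallocated over remaining billable hours 2,964.
Remaining shares: Lindqvist 1,821.56 → $1,800; Halvorsen 2,901.32 → $2,900; Nwosu 1,577.13 → $1,600.

Lindqvist: $1,800 · Halvorsen: $2,900 · Nwosu: $1,600 · Okafor: $1,900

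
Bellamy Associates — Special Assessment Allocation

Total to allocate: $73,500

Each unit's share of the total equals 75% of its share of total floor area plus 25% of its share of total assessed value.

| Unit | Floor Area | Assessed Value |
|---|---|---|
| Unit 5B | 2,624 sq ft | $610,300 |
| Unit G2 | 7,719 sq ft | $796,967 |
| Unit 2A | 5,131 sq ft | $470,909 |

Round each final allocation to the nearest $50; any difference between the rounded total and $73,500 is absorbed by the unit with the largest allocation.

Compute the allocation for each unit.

Unit 5B: $15,300 | Unit G2: $35,300 | Unit 2A: $22,900

Floor area total 15,474; assessed value total 1,878,176.
Composite weights (75% floor area + 25% assessed value): Unit 5B 0.2084; Unit G2 0.4802; Unit 2A 0.3114.
Unrounded shares: Unit 5B 15,318.64; Unit G2 35,295.45; Unit 2A 22,885.92.
At nearest $50: Unit 5B $15,300; Unit G2 $35,300; Unit 2A $22,900. Sum = $73,500.
Sum already equals the total — no adjustment.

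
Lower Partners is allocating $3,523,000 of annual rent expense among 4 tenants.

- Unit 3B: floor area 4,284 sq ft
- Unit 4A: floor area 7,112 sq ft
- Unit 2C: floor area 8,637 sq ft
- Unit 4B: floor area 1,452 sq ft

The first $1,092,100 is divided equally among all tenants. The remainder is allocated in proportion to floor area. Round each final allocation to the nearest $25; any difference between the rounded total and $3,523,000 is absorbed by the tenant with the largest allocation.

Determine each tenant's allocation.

Unit 3B: $757,725 | Unit 4A: $1,077,700 | Unit 2C: $1,250,275 | Unit 4B: $437,300

Equal tier: $1,092,100 ÷ 4 = $273,025 apiece.
Remainder $2,430,900 by floor area (total 21,485): Unit 3B 484,709.13 → $484,700; Unit 4A 804,680.51 → $804,675; Unit 2C 977,225.19 → $977,225; Unit 4B 164,285.17 → $164,275.
Rounding difference +$25 on remainder applied to Unit 2C.
Totals: Unit 3B $273,025 + $484,700 = $757,725; Unit 4A $273,025 + $804,675 = $1,077,700; Unit 2C $273,025 + $977,250 = $1,250,275; Unit 4B $273,025 + $164,275 = $437,300.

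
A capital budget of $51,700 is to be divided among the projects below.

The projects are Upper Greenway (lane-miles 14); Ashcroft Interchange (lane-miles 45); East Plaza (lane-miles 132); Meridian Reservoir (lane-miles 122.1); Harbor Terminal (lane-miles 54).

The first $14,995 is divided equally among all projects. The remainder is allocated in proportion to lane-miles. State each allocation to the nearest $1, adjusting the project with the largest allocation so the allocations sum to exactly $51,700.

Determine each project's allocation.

First tranche $14,995 split equally: $2,999 each.
Remainder $36,705 by lane-miles (total 367.1): Upper Greenway 1,399.81 → $1,400; Ashcroft Interchange 4,499.39 → $4,499; East Plaza 13,198.20 → $13,198; Meridian Reservoir 12,208.34 → $12,208; Harbor Terminal 5,399.26 → $5,399.
Rounding difference +$1 on remainder applied to East Plaza.
Totals: Upper Greenway $2,999 + $1,400 = $4,399; Ashcroft Interchange $2,999 + $4,499 = $7,498; East Plaza $2,999 + $13,199 = $16,198; Meridian Reservoir $2,999 + $12,208 = $15,207; Harbor Terminal $2,999 + $5,399 = $8,398.

Upper Greenway: $4,399 · Ashcroft Interchange: $7,498 · East Plaza: $16,198 · Meridian Reservoir: $15,207 · Harbor Terminal: $8,398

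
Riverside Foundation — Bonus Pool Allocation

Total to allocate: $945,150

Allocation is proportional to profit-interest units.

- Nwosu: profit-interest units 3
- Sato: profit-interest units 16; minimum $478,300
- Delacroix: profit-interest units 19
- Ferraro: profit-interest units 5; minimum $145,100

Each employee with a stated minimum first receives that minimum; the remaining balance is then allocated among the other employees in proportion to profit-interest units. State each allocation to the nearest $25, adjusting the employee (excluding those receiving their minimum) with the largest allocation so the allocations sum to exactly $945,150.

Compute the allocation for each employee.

Guaranteed amounts: Sato $478,300; Ferraro $145,100. Residual $321,750.
Residual split over remaining profit-interest units 22: Nwosu 43,875.00 → $43,875; Delacroix 277,875.00 → $277,875.

Nwosu: $43,875 | Sato: $478,300 | Delacroix: $277,875 | Ferraro: $145,100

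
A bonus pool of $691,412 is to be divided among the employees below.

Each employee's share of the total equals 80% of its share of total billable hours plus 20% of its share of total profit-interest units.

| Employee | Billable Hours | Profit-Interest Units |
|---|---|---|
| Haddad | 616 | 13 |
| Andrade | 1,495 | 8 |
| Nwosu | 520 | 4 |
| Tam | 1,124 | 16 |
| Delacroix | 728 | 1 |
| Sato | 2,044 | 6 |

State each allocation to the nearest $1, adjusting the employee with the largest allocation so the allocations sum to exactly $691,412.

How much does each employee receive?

Billable hours total 6,527; profit-interest units total 48.
Blended shares (80% billable hours + 20% profit-interest units): Haddad 0.1297; Andrade 0.2166; Nwosu 0.0804; Tam 0.2044; Delacroix 0.0934; Sato 0.2755.
Pro-rata amounts: Haddad 89,654.31; Andrade 149,740.61; Nwosu 55,590.85; Tam 141,347.34; Delacroix 64,575.13; Sato 190,503.76.
After rounding ($1): Haddad $89,654; Andrade $149,741; Nwosu $55,591; Tam $141,347; Delacroix $64,575; Sato $190,504. Sum = $691,412.
No rounding difference to absorb.

Haddad: $89,654; Andrade: $149,741; Nwosu: $55,591; Tam: $141,347; Delacroix: $64,575; Sato: $190,504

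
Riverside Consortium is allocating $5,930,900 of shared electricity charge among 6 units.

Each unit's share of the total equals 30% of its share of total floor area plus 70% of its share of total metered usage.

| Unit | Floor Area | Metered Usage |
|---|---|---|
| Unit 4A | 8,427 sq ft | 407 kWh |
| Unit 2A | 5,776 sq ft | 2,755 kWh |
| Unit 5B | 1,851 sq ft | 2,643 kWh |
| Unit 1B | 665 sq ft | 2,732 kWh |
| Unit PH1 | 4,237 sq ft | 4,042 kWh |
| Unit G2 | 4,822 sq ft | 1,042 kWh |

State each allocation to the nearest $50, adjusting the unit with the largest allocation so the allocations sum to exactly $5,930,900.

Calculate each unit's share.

Floor area total 25,778; metered usage total 13,621.
Composite weights (30% floor area + 70% metered usage): Unit 4A 0.1190; Unit 2A 0.2088; Unit 5B 0.1574; Unit 1B 0.1481; Unit PH1 0.2570; Unit G2 0.1097.
Pro-rata amounts: Unit 4A 705,707.30; Unit 2A 1,238,389.48; Unit 5B 933,337.76; Unit 1B 878,603.58; Unit PH1 1,524,436.17; Unit G2 650,425.70.
After rounding ($50): Unit 4A $705,700; Unit 2A $1,238,400; Unit 5B $933,350; Unit 1B $878,600; Unit PH1 $1,524,450; Unit G2 $650,450. Sum = $5,930,950.
Difference $5,930,900 − $5,930,950 = −$50 applied to largest allocation (Unit PH1): Unit PH1 becomes $1,524,400.

Unit 4A: $705,700; Unit 2A: $1,238,400; Unit 5B: $933,350; Unit 1B: $878,600; Unit PH1: $1,524,400; Unit G2: $650,450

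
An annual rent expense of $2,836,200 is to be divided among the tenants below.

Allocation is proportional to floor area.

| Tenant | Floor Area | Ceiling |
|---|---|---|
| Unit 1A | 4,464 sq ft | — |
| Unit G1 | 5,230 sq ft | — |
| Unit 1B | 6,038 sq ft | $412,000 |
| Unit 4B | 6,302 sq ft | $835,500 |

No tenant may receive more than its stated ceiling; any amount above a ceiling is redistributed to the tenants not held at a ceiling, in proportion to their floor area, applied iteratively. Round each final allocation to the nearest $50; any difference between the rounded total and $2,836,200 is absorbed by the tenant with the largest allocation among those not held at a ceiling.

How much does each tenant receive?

Sum of floor area: 22,034.
Pro-rata shares before constraints: Unit 1A 574,602.74; Unit G1 673,201.69; Unit 1B 777,206.84; Unit 4B 811,188.73.
Held at cap: Unit 1B ($412,000); balance $2,424,200 reallocated over remaining floor area 15,996.
Held at cap: Unit 4B ($835,500); balance $1,588,700 reallocated over remaining floor area 9,694.
Redistributed shares: Unit 1A 731,582.09 → $731,600; Unit G1 857,117.91 → $857,100.

Unit 1A: $731,600 · Unit G1: $857,100 · Unit 1B: $412,000 · Unit 4B: $835,500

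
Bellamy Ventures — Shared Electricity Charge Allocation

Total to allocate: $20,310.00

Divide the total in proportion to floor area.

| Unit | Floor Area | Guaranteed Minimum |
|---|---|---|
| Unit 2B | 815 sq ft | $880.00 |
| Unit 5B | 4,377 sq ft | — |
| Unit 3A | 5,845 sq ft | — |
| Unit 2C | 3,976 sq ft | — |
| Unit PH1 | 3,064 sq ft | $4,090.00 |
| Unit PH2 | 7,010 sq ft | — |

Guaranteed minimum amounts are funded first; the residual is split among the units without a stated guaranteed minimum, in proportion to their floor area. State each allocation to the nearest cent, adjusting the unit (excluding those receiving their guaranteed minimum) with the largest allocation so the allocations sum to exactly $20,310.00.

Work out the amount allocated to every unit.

Fund the minimums — Unit 2B $880.00; Unit PH1 $4,090.00. Balance $15,340.00.
Balance split over remaining floor area 21,208: Unit 5B 3,165.9364 → $3,165.94; Unit 3A 4,227.7584 → $4,227.76; Unit 2C 2,875.8883 → $2,875.89; Unit PH2 5,070.4168 → $5,070.42.
Rounding difference −$0.01 applied to Unit PH2 → $5,070.41.

Unit 2B: $880.00 | Unit 5B: $3,165.94 | Unit 3A: $4,227.76 | Unit 2C: $2,875.89 | Unit PH1: $4,090.00 | Unit PH2: $5,070.41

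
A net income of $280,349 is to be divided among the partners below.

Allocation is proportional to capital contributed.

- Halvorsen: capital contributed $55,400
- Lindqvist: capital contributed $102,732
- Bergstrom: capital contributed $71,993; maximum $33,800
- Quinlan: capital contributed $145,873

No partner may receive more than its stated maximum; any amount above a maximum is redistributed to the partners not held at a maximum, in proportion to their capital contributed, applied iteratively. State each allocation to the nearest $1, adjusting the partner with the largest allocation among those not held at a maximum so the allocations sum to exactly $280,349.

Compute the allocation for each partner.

Halvorsen: $44,930 · Lindqvist: $83,316 · Bergstrom: $33,800 · Quinlan: $118,303

Capital contributed total: 375,998.
Unconstrained shares: Halvorsen 41,306.96; Lindqvist 76,598.32; Bergstrom 53,678.92; Quinlan 108,764.81.
Capped: Bergstrom ($33,800); remaining pool $246,549 reallocated over remaining capital contributed 304,005.
Redistributed shares: Halvorsen 44,929.57 → $44,930; Lindqvist 83,315.97 → $83,316; Quinlan 118,303.46 → $118,303.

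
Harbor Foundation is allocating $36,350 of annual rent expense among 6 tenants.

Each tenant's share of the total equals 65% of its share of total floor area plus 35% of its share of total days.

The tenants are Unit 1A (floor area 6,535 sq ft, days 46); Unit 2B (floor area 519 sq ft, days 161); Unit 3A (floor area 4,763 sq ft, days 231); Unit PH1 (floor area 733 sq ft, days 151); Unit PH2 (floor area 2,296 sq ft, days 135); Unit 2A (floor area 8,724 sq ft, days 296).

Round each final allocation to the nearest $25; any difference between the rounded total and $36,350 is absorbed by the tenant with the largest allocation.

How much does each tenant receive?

Floor area total 23,570; days total 1,020.
Blended shares (65% floor area + 35% days): Unit 1A 0.1960; Unit 2B 0.0696; Unit 3A 0.2106; Unit PH1 0.0720; Unit PH2 0.1096; Unit 2A 0.3422.
Unrounded shares: Unit 1A 7,124.70; Unit 2B 2,528.43; Unit 3A 7,655.89; Unit PH1 2,618.22; Unit PH2 3,985.46; Unit 2A 12,437.30.
At nearest $25: Unit 1A $7,125; Unit 2B $2,525; Unit 3A $7,650; Unit PH1 $2,625; Unit PH2 $3,975; Unit 2A $12,425. Sum = $36,325.
Difference $36,350 − $36,325 = +$25 applied to largest allocation (Unit 2A): Unit 2A becomes $12,450.

Unit 1A: $7,125 | Unit 2B: $2,525 | Unit 3A: $7,650 | Unit PH1: $2,625 | Unit PH2: $3,975 | Unit 2A: $12,450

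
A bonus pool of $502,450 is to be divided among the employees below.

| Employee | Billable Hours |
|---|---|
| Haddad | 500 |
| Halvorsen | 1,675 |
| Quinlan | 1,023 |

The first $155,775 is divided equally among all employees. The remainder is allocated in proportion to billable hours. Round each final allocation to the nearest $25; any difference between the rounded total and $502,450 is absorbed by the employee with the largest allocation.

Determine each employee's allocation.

Haddad: $106,125 · Halvorsen: $233,500 · Quinlan: $162,825

First tranche $155,775 split equally: $51,925 each.
Remainder $346,675 by billable hours (total 3,198): Haddad 54,201.84 → $54,200; Halvorsen 181,576.18 → $181,575; Quinlan 110,896.97 → $110,900.
Totals: Haddad $51,925 + $54,200 = $106,125; Halvorsen $51,925 + $181,575 = $233,500; Quinlan $51,925 + $110,900 = $162,825.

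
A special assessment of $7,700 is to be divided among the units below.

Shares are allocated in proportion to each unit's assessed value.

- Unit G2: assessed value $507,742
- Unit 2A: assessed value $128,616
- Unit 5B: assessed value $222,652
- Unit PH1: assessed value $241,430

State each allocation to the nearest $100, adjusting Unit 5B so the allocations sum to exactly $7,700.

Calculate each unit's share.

Sum of assessed value: 1,100,440.
Pro-rata amounts: Unit G2 507,742/1,100,440 × $7,700 = 3,552.77; Unit 2A 128,616/1,100,440 × $7,700 = 899.95; Unit 5B 222,652/1,100,440 × $7,700 = 1,557.94; Unit PH1 241,430/1,100,440 × $7,700 = 1,689.33.
Rounded to nearest $100: Unit G2 $3,600; Unit 2A $900; Unit 5B $1,600; Unit PH1 $1,700. Sum = $7,800.
Difference $7,700 − $7,800 = −$100 applied to Unit 5B: Unit 5B becomes $1,500.

Unit G2: $3,600 | Unit 2A: $900 | Unit 5B: $1,500 | Unit PH1: $1,700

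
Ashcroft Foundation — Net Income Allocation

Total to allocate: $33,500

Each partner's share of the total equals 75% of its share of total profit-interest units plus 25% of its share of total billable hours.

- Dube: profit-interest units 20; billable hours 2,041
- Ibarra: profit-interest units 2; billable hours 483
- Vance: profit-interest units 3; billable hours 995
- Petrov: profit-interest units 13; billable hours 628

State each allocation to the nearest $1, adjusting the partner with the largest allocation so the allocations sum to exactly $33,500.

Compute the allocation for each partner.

Dube: $17,345; Ibarra: $2,298; Vance: $3,993; Petrov: $9,864

Totals — profit-interest units 38, billable hours 4,147.
Blended shares (75% profit-interest units + 25% billable hours): Dube 0.5178; Ibarra 0.0686; Vance 0.1192; Petrov 0.2944.
Raw shares: Dube 17,345.55; Ibarra 2,297.80; Vance 3,992.99; Petrov 9,863.66.
Rounded to nearest $1: Dube $17,346; Ibarra $2,298; Vance $3,993; Petrov $9,864. Sum = $33,501.
Difference $33,500 − $33,501 = −$1 applied to largest allocation (Dube): Dube becomes $17,345.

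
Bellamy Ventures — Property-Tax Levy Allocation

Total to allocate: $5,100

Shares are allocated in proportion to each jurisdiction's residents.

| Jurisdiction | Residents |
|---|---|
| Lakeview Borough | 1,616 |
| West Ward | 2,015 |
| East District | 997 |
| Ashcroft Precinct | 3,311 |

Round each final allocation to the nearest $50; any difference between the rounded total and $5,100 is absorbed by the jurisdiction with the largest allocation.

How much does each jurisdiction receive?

Lakeview Borough: $1,050 · West Ward: $1,300 · East District: $650 · Ashcroft Precinct: $2,100

Sum of residents: 7,939.
Unrounded shares: Lakeview Borough 1,616/7,939 × $5,100 = 1,038.12; West Ward 2,015/7,939 × $5,100 = 1,294.43; East District 997/7,939 × $5,100 = 640.47; Ashcroft Precinct 3,311/7,939 × $5,100 = 2,126.98.
Rounded to nearest $50: Lakeview Borough $1,050; West Ward $1,300; East District $650; Ashcroft Precinct $2,150. Sum = $5,150.
Difference $5,100 − $5,150 = −$50 applied to largest allocation (Ashcroft Precinct): Ashcroft Precinct becomes $2,100.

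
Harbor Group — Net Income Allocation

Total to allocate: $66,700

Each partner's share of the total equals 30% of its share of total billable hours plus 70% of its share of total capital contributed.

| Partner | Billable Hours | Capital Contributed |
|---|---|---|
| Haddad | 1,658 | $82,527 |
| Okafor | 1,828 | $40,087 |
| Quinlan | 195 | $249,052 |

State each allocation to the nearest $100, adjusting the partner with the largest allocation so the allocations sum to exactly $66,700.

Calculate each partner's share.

Billable hours total 3,681; capital contributed total 371,666.
Combined weights (30% billable hours + 70% capital contributed): Haddad 0.2906; Okafor 0.2245; Quinlan 0.4850.
Unrounded shares: Haddad 19,380.26; Okafor 14,972.92; Quinlan 32,346.82.
After rounding ($100): Haddad $19,400; Okafor $15,000; Quinlan $32,300. Sum = $66,700.
No rounding difference to absorb.

Haddad: $19,400 · Okafor: $15,000 · Quinlan: $32,300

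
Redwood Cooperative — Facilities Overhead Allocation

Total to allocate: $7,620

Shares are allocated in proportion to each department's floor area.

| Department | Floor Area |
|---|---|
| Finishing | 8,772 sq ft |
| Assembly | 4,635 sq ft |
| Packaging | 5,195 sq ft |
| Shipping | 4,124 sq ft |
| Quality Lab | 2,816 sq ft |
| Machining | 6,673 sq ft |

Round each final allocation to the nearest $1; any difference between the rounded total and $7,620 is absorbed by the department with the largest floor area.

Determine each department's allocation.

Finishing: $2,076; Assembly: $1,096; Packaging: $1,229; Shipping: $975; Quality Lab: $666; Machining: $1,578

Combined floor area = 32,215.
Unrounded shares: Finishing 8,772/32,215 × $7,620 = 2,074.89; Assembly 4,635/32,215 × $7,620 = 1,096.34; Packaging 5,195/32,215 × $7,620 = 1,228.80; Shipping 4,124/32,215 × $7,620 = 975.47; Quality Lab 2,816/32,215 × $7,620 = 666.08; Machining 6,673/32,215 × $7,620 = 1,578.40.
After rounding ($1): Finishing $2,075; Assembly $1,096; Packaging $1,229; Shipping $975; Quality Lab $666; Machining $1,578. Sum = $7,619.
Difference $7,620 − $7,619 = +$1 applied to largest floor area (Finishing): Finishing becomes $2,076.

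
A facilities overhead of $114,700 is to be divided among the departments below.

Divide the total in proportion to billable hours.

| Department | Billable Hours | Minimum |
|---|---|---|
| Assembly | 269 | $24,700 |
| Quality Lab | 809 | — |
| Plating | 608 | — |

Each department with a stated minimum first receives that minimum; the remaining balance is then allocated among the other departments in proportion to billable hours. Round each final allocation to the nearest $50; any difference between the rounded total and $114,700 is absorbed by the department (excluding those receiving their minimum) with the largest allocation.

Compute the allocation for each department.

Assembly: $24,700 | Quality Lab: $51,400 | Plating: $38,600

Minimums first: Assembly $24,700. Residual $90,000.
Residual split over remaining billable hours 1,417: Quality Lab 51,383.20 → $51,400; Plating 38,616.80 → $38,600.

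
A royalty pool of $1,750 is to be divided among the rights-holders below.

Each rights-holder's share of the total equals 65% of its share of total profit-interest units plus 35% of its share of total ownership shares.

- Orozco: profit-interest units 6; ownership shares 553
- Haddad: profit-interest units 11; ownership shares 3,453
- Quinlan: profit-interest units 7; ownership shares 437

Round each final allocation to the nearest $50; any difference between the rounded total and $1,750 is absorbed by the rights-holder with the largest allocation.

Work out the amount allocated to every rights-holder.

Totals — profit-interest units 24, ownership shares 4,443.
Composite weights (65% profit-interest units + 35% ownership shares): Orozco 0.2061; Haddad 0.5699; Quinlan 0.2240.
Pro-rata amounts: Orozco 360.61; Haddad 997.38; Quinlan 392.01.
After rounding ($50): Orozco $350; Haddad $1,000; Quinlan $400. Sum = $1,750.
Sum already equals the total — no adjustment.

Orozco: $350 · Haddad: $1,000 · Quinlan: $400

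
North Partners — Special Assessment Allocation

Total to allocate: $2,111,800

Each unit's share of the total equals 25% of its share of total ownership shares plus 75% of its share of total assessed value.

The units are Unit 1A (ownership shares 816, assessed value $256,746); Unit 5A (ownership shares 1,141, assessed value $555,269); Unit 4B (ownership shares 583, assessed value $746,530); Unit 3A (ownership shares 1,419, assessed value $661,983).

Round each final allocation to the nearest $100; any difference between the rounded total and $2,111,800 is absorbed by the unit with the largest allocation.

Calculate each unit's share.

Unit 1A: $291,900; Unit 5A: $548,200; Unit 4B: $610,200; Unit 3A: $661,500

Ownership shares total 3,959; assessed value total 2,220,528.
Blended shares (25% ownership shares + 75% assessed value): Unit 1A 0.1382; Unit 5A 0.2596; Unit 4B 0.2890; Unit 3A 0.3132.
Unrounded shares: Unit 1A 291,948.01; Unit 5A 548,217.57; Unit 4B 610,227.76; Unit 3A 661,406.65.
After rounding ($100): Unit 1A $291,900; Unit 5A $548,200; Unit 4B $610,200; Unit 3A $661,400. Sum = $2,111,700.
Difference $2,111,800 − $2,111,700 = +$100 applied to largest allocation (Unit 3A): Unit 3A becomes $661,500.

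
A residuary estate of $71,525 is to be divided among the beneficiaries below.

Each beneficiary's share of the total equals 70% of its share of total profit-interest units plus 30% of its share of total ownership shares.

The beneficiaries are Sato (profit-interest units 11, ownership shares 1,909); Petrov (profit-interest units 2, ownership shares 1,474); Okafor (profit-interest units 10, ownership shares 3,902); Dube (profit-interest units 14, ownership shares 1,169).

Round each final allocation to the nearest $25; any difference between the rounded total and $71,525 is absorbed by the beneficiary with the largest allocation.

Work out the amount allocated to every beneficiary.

Sato: $19,725 | Petrov: $6,450 | Okafor: $23,450 | Dube: $21,900

Profit-interest units total 37; ownership shares total 8,454.
Blended shares (70% profit-interest units + 30% ownership shares): Sato 0.2759; Petrov 0.0901; Okafor 0.3277; Dube 0.3063.
Raw shares: Sato 19,730.26; Petrov 6,447.58; Okafor 23,435.61; Dube 21,911.55.
Rounded to nearest $25: Sato $19,725; Petrov $6,450; Okafor $23,425; Dube $21,900. Sum = $71,500.
Difference $71,525 − $71,500 = +$25 applied to largest allocation (Okafor): Okafor becomes $23,450.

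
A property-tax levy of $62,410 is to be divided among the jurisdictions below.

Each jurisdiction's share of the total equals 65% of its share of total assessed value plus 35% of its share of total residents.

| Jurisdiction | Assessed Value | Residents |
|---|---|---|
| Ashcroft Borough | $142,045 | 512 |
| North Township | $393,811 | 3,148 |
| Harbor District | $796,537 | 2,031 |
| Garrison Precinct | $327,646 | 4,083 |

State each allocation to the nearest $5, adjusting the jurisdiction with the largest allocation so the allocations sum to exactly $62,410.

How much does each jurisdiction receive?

Ashcroft Borough: $4,615; North Township: $16,660; Harbor District: $24,005; Garrison Precinct: $17,130

Assessed value total 1,660,039; residents total 9,774.
Composite weights (65% assessed value + 35% residents): Ashcroft Borough 0.0740; North Township 0.2669; Harbor District 0.3846; Garrison Precinct 0.2745.
Proportional shares: Ashcroft Borough 4,615.41; North Township 16,658.92; Harbor District 24,004.03; Garrison Precinct 17,131.63.
After rounding ($5): Ashcroft Borough $4,615; North Township $16,660; Harbor District $24,005; Garrison Precinct $17,130. Sum = $62,410.
Sum already equals the total — no adjustment.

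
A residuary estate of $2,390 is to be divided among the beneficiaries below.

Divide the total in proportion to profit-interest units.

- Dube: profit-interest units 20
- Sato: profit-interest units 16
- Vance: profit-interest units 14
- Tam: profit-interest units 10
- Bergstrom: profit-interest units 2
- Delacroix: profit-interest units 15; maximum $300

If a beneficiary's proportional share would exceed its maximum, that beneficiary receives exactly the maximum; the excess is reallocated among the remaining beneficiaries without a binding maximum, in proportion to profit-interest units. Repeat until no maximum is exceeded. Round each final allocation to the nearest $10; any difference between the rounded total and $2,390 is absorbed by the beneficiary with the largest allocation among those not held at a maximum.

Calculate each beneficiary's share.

Total profit-interest units = 77.
Proportional shares (ignoring caps): Dube 620.78; Sato 496.62; Vance 434.55; Tam 310.39; Bergstrom 62.08; Delacroix 465.58.
Cap binds for Delacroix ($300); balance $2,090 reallocated over remaining profit-interest units 62.
Remaining shares: Dube 674.19 → $670; Sato 539.35 → $540; Vance 471.94 → $470; Tam 337.10 → $340; Bergstrom 67.42 → $70.

Dube: $670 · Sato: $540 · Vance: $470 · Tam: $340 · Bergstrom: $70 · Delacroix: $300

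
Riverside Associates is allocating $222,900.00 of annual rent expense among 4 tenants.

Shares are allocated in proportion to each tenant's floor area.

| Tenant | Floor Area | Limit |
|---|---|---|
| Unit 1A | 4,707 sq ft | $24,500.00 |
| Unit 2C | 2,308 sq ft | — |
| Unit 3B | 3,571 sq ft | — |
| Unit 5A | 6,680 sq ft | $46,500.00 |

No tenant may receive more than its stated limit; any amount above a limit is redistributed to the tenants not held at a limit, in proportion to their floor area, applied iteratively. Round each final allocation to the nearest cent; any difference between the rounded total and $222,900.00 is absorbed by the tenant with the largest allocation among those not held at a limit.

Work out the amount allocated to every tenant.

Unit 1A: $24,500.00 | Unit 2C: $59,633.48 | Unit 3B: $92,266.52 | Unit 5A: $46,500.00

Combined floor area = 17,266.
Pro-rata shares before constraints: Unit 1A 60,766.2632; Unit 2C 29,795.7373; Unit 3B 46,100.7703; Unit 5A 86,237.2292.
Cap binds for Unit 1A ($24,500.00), Unit 5A ($46,500.00); balance $151,900.00 reallocated over remaining floor area 5,879.
Remaining shares: Unit 2C 59,633.4751 → $59,633.48; Unit 3B 92,266.5249 → $92,266.52.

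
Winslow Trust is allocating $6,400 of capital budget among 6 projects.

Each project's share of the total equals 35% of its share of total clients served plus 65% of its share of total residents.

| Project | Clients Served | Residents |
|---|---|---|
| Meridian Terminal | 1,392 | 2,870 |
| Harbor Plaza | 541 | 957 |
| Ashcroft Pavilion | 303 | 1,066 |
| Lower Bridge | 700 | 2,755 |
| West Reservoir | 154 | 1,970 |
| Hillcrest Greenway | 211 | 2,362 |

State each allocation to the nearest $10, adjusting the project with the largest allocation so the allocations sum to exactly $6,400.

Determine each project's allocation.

Clients served total 3,301; residents total 11,980.
Blended shares (35% clients served + 65% residents): Meridian Terminal 0.3033; Harbor Plaza 0.1093; Ashcroft Pavilion 0.0900; Lower Bridge 0.2237; West Reservoir 0.1232; Hillcrest Greenway 0.1505.
Unrounded shares: Meridian Terminal 1,941.18; Harbor Plaza 699.43; Ashcroft Pavilion 575.77; Lower Bridge 1,431.67; West Reservoir 788.58; Hillcrest Greenway 963.37.
At nearest $10: Meridian Terminal $1,940; Harbor Plaza $700; Ashcroft Pavilion $580; Lower Bridge $1,430; West Reservoir $790; Hillcrest Greenway $960. Sum = $6,400.
Sum already equals the total — no adjustment.

Meridian Terminal: $1,940 | Harbor Plaza: $700 | Ashcroft Pavilion: $580 | Lower Bridge: $1,430 | West Reservoir: $790 | Hillcrest Greenway: $960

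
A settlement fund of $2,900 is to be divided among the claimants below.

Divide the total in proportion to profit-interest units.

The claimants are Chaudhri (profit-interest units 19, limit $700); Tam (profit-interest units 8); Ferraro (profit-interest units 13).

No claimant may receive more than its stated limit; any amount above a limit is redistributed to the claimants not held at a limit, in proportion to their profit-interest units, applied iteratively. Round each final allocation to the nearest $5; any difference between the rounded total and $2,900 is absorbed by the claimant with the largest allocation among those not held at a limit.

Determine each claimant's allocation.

Profit-interest units total: 40.
Unconstrained shares: Chaudhri 1,377.50; Tam 580.00; Ferraro 942.50.
Held at cap: Chaudhri ($700); balance $2,200 reallocated over remaining profit-interest units 21.
Redistributed shares: Tam 838.10 → $840; Ferraro 1,361.90 → $1,360.

Chaudhri: $700 | Tam: $840 | Ferraro: $1,360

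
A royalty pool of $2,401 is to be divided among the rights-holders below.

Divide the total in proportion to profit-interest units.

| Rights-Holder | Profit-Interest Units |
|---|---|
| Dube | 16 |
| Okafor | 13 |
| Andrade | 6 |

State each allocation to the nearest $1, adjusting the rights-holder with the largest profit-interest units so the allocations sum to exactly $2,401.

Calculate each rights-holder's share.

Sum of profit-interest units: 35.
Unrounded shares: Dube 16/35 × $2,401 = 1,097.60; Okafor 13/35 × $2,401 = 891.80; Andrade 6/35 × $2,401 = 411.60.
Rounded to nearest $1: Dube $1,098; Okafor $892; Andrade $412. Sum = $2,402.
Difference $2,401 − $2,402 = −$1 applied to largest profit-interest units (Dube): Dube becomes $1,097.

Dube: $1,097 · Okafor: $892 · Andrade: $412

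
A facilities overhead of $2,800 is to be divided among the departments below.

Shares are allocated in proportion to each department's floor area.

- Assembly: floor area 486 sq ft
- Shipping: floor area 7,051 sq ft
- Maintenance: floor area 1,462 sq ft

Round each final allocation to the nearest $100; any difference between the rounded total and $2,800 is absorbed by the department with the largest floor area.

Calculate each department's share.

Assembly: $200; Shipping: $2,100; Maintenance: $500

Floor area total: 8,999.
Pro-rata amounts: Assembly 486/8,999 × $2,800 = 151.22; Shipping 7,051/8,999 × $2,800 = 2,193.89; Maintenance 1,462/8,999 × $2,800 = 454.89.
Rounded to nearest $100: Assembly $200; Shipping $2,200; Maintenance $500. Sum = $2,900.
Difference $2,800 − $2,900 = −$100 applied to largest floor area (Shipping): Shipping becomes $2,100.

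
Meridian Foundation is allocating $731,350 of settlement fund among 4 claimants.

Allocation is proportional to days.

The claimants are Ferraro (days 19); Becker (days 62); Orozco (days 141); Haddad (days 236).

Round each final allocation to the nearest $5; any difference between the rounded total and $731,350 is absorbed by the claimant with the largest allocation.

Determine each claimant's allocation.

Ferraro: $30,340 | Becker: $99,005 | Orozco: $225,155 | Haddad: $376,850

Sum of days: 458.
Proportional shares: Ferraro 19/458 × $731,350 = 30,339.85; Becker 62/458 × $731,350 = 99,003.71; Orozco 141/458 × $731,350 = 225,153.60; Haddad 236/458 × $731,350 = 376,852.84.
After rounding ($5): Ferraro $30,340; Becker $99,005; Orozco $225,155; Haddad $376,855. Sum = $731,355.
Difference $731,350 − $731,355 = −$5 applied to largest allocation (Haddad): Haddad becomes $376,850.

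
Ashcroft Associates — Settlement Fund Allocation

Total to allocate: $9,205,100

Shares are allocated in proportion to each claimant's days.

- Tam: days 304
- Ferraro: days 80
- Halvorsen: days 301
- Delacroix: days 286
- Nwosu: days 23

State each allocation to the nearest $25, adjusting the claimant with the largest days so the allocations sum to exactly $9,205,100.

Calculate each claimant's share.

Total days = 304 + 80 + 301 + 286 + 23 = 994.
Unrounded shares: Tam 2,815,241.85; Ferraro 740,853.12; Halvorsen 2,787,459.86; Delacroix 2,648,549.90; Nwosu 212,995.27.
At nearest $25: Tam $2,815,250; Ferraro $740,850; Halvorsen $2,787,450; Delacroix $2,648,550; Nwosu $213,000. Sum = $9,205,100.
No rounding difference to absorb.

Tam: $2,815,250; Ferraro: $740,850; Halvorsen: $2,787,450; Delacroix: $2,648,550; Nwosu: $213,000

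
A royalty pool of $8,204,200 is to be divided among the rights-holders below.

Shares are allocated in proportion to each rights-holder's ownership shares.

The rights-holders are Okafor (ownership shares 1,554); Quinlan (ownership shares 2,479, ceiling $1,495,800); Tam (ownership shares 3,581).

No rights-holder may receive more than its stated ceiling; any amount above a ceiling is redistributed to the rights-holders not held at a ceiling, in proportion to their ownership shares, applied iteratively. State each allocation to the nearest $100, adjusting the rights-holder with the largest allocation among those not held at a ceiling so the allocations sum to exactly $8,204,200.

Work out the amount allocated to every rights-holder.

Okafor: $2,030,200; Quinlan: $1,495,800; Tam: $4,678,200

Sum of ownership shares: 7,614.
Proportional shares (ignoring caps): Okafor 1,674,458.47; Quinlan 2,671,159.94; Tam 3,858,581.59.
Cap binds for Quinlan ($1,495,800); remaining pool $6,708,400 reallocated over remaining ownership shares 5,135.
Remaining shares: Okafor 2,030,156.49 → $2,030,200; Tam 4,678,243.51 → $4,678,200.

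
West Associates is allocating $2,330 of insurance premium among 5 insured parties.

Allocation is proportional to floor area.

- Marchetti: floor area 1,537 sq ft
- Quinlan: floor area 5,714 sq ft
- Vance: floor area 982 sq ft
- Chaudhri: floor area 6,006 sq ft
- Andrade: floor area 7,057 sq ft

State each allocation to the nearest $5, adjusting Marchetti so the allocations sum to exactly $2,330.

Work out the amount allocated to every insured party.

Total floor area = 21,296.
Proportional shares: Marchetti 1,537/21,296 × $2,330 = 168.16; Quinlan 5,714/21,296 × $2,330 = 625.17; Vance 982/21,296 × $2,330 = 107.44; Chaudhri 6,006/21,296 × $2,330 = 657.12; Andrade 7,057/21,296 × $2,330 = 772.11.
After rounding ($5): Marchetti $170; Quinlan $625; Vance $105; Chaudhri $655; Andrade $770. Sum = $2,325.
Difference $2,330 − $2,325 = +$5 applied to Marchetti: Marchetti becomes $175.

Marchetti: $175 | Quinlan: $625 | Vance: $105 | Chaudhri: $655 | Andrade: $770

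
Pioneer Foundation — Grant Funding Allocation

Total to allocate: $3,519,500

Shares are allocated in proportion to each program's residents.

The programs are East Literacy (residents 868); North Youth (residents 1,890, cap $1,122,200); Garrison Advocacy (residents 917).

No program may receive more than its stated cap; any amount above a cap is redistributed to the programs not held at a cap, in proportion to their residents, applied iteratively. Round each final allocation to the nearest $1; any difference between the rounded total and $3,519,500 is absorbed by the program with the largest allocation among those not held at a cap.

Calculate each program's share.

East Literacy: $1,165,746; North Youth: $1,122,200; Garrison Advocacy: $1,231,554

Residents total: 3,675.
Unconstrained shares: East Literacy 831,272.38; North Youth 1,810,028.57; Garrison Advocacy 878,199.05.
Held at cap: North Youth ($1,122,200); balance $2,397,300 reallocated over remaining residents 1,785.
Redistributed shares: East Literacy 1,165,745.88 → $1,165,746; Garrison Advocacy 1,231,554.12 → $1,231,554.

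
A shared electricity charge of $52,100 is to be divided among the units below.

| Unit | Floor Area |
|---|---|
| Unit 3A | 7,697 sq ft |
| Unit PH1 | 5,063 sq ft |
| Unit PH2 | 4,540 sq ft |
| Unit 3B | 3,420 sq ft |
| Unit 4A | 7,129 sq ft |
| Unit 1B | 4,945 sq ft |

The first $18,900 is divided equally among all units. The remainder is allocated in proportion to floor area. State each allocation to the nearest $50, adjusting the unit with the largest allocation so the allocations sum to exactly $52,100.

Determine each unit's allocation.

First tranche $18,900 split equally: $3,150 each.
Remainder $33,200 by floor area (total 32,794): Unit 3A 7,792.29 → $7,800; Unit PH1 5,125.68 → $5,150; Unit PH2 4,596.21 → $4,600; Unit 3B 3,462.34 → $3,450; Unit 4A 7,217.26 → $7,200; Unit 1B 5,006.22 → $5,000.
Totals: Unit 3A $3,150 + $7,800 = $10,950; Unit PH1 $3,150 + $5,150 = $8,300; Unit PH2 $3,150 + $4,600 = $7,750; Unit 3B $3,150 + $3,450 = $6,600; Unit 4A $3,150 + $7,200 = $10,350; Unit 1B $3,150 + $5,000 = $8,150.

Unit 3A: $10,950 · Unit PH1: $8,300 · Unit PH2: $7,750 · Unit 3B: $6,600 · Unit 4A: $10,350 · Unit 1B: $8,150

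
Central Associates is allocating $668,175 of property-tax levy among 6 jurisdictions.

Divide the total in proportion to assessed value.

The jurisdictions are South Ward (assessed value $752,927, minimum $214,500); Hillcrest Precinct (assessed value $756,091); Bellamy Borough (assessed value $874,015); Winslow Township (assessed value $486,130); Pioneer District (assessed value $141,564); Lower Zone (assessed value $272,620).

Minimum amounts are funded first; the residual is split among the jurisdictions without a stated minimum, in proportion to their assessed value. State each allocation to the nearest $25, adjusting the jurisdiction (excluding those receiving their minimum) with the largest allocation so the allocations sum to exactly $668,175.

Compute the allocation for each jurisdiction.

Fund the minimums — South Ward $214,500. Balance $453,675.
Balance split over remaining assessed value 2,530,420: Hillcrest Precinct 135,558.36 → $135,550; Bellamy Borough 156,700.77 → $156,700; Winslow Township 87,157.48 → $87,150; Pioneer District 25,380.79 → $25,375; Lower Zone 48,877.61 → $48,875.
Rounding difference +$25 applied to Bellamy Borough → $156,725.

South Ward: $214,500 | Hillcrest Precinct: $135,550 | Bellamy Borough: $156,725 | Winslow Township: $87,150 | Pioneer District: $25,375 | Lower Zone: $48,875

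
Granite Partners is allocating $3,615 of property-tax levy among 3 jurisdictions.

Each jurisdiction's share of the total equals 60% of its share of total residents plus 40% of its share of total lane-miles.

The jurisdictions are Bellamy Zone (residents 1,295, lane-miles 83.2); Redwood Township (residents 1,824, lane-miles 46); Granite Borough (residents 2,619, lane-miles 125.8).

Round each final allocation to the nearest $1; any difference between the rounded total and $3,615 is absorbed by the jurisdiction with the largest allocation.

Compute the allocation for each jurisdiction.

Totals — residents 5,738, lane-miles 255.
Combined weights (60% residents + 40% lane-miles): Bellamy Zone 0.2659; Redwood Township 0.2629; Granite Borough 0.4712.
Proportional shares: Bellamy Zone 961.31; Redwood Township 950.33; Granite Borough 1,703.36.
After rounding ($1): Bellamy Zone $961; Redwood Township $950; Granite Borough $1,703. Sum = $3,614.
Difference $3,615 − $3,614 = +$1 applied to largest allocation (Granite Borough): Granite Borough becomes $1,704.

Bellamy Zone: $961 · Redwood Township: $950 · Granite Borough: $1,704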